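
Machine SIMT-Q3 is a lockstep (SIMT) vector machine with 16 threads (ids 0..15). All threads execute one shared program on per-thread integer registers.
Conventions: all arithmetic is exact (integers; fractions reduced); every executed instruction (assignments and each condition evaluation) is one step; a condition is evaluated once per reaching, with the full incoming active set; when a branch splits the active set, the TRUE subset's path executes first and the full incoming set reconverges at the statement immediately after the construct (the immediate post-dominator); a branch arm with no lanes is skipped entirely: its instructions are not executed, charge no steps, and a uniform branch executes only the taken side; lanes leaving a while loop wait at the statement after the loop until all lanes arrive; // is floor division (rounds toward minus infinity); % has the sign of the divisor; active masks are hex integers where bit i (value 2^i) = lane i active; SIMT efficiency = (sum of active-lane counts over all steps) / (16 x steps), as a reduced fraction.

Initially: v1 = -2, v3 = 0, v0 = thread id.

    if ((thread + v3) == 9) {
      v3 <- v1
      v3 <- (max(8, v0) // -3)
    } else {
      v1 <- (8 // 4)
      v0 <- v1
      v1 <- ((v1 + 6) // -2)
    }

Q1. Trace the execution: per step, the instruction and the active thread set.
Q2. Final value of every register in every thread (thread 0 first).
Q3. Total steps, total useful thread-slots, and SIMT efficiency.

step 0: eval ((thread + v3) == 9)    0xffff
step 1: v3 <- v1                     0x0200
step 2: v3 <- (max(8, v0) // -3)     0x0200
step 3: v1 <- (8 // 4)               0xfdff
step 4: v0 <- v1                     0xfdff
step 5: v1 <- ((v1 + 6) // -2)       0xfdff

Answer: 6 steps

v1: -4,-4,-4,-4,-4,-4,-4,-4,-4,-2,-4,-4,-4,-4,-4,-4
v3: 0,0,0,0,0,0,0,0,0,-3,0,0,0,0,0,0
v0: 2,2,2,2,2,2,2,2,2,9,2,2,2,2,2,2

steps = 6; useful = 63; efficiency = 63/96 = 21/32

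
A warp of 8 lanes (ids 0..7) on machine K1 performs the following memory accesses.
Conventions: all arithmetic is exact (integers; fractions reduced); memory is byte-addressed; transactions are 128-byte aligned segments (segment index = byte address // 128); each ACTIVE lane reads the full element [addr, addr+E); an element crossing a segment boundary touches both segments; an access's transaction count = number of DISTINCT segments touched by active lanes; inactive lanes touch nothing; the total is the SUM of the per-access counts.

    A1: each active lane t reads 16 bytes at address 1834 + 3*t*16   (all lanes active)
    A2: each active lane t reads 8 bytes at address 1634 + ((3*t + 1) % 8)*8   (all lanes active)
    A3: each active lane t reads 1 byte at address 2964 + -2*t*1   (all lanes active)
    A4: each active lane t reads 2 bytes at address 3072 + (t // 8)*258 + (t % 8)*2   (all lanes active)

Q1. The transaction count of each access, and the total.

A1: 4 transactions
A2: 2 transactions
A3: 1 transaction
A4: 1 transaction

Answer: 4,2,1,1; total 8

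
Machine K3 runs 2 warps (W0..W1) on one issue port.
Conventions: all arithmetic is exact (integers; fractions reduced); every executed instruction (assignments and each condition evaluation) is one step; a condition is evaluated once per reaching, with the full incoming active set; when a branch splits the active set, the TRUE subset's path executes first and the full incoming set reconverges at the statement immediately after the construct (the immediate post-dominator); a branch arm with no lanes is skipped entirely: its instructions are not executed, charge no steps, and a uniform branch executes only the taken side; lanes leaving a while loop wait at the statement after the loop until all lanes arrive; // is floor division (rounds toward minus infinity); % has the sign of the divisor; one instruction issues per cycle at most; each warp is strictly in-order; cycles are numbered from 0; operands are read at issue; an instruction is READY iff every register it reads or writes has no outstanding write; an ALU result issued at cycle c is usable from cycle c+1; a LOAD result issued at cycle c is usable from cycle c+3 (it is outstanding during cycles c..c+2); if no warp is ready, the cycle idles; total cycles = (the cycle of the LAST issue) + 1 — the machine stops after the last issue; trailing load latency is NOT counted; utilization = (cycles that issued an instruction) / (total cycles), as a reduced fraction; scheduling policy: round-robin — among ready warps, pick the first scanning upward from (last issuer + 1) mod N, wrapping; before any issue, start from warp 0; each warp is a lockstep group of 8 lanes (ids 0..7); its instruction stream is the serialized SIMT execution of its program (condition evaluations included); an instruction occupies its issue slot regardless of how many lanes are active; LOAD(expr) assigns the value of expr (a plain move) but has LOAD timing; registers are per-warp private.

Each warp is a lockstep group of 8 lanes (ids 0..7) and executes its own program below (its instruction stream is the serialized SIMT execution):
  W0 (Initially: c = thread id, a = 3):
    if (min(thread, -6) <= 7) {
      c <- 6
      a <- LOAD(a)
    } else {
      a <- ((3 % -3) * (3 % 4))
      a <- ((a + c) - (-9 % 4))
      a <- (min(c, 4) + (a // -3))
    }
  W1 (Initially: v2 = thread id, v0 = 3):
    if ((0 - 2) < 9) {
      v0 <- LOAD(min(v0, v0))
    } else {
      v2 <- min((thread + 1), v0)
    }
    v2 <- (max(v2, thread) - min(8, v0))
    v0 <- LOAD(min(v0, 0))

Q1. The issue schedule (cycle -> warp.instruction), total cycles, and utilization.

cycle 0: W0.I0
cycle 1: W1.I0
cycle 2: W0.I1
cycle 3: W1.I1
cycle 4: W0.I2
cycle 5: idle
cycle 6: W1.I2
cycle 7: W1.I3

Answer: 8 cycles, utilization 7/8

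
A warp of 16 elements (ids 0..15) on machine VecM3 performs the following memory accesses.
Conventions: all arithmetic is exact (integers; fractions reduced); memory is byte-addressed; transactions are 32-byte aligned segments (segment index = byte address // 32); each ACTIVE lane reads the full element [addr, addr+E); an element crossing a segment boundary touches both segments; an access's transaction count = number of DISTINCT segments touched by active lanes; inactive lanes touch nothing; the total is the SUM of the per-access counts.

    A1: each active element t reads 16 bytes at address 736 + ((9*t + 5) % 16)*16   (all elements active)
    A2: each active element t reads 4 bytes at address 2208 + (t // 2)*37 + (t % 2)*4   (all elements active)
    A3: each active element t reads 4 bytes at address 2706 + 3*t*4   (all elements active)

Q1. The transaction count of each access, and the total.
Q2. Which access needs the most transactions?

A1: 8 transactions
A2: 9 transactions
A3: 7 transactions

Answer: 8,9,7; total 24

Answer: A2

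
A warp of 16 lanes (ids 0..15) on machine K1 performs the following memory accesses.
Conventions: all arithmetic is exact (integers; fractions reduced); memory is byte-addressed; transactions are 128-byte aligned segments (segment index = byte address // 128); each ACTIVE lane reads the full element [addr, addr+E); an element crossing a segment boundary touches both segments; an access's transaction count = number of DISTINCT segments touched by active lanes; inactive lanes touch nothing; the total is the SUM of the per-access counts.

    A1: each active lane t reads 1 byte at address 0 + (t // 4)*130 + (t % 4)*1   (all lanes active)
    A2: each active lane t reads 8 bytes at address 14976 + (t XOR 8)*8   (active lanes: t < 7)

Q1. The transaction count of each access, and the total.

A1: 4 transactions
A2: 1 transaction

Answer: 4,1; total 5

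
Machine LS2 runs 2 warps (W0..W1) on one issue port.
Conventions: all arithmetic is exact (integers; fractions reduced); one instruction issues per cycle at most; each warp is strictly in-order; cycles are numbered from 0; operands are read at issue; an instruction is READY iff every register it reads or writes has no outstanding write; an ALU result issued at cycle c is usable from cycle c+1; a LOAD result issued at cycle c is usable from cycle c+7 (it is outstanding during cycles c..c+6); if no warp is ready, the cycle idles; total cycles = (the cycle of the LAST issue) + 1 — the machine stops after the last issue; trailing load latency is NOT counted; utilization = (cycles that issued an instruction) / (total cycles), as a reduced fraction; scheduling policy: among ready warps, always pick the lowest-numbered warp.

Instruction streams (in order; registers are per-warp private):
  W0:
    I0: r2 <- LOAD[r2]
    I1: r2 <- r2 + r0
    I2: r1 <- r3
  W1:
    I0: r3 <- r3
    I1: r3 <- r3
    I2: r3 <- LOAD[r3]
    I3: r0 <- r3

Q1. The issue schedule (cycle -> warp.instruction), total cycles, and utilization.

cycle 0: W0.I0
cycle 1: W1.I0
cycle 2: W1.I1
cycle 3: W1.I2
cycle 4: idle
cycle 5: idle
cycle 6: idle
cycle 7: W0.I1
cycle 8: W0.I2
cycle 9: idle
cycle 10: W1.I3

Answer: 11 cycles, utilization 7/11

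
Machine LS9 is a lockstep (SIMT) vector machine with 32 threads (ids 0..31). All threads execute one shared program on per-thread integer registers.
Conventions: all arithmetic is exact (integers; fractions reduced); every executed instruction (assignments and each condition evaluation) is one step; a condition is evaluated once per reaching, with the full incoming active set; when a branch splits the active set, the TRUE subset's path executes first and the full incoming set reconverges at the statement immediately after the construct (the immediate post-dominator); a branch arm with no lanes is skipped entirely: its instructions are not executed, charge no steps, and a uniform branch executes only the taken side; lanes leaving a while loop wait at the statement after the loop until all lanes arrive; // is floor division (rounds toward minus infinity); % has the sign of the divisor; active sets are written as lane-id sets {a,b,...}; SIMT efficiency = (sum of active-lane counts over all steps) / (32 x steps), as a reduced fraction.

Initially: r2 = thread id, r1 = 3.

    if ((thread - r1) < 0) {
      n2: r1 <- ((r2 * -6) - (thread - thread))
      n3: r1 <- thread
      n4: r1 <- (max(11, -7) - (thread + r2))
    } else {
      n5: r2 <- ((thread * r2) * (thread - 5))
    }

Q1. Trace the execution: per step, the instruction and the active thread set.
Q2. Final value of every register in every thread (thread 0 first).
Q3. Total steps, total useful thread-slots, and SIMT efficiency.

step 0: eval ((thread - r1) < 0)     {0,1,2,3,4,5,6,7,8,9,10,11,12,13,14,15,16,17,18,19,20,21,22,23,24,25,26,27,28,29,30,31}
step 1: r1 <- ((r2 * -6) - (thread - thread)) {0,1,2}
step 2: r1 <- thread                 {0,1,2}
step 3: r1 <- (max(11, -7) - (thread + r2)) {0,1,2}
step 4: r2 <- ((thread * r2) * (thread - 5)) {3,4,5,6,7,8,9,10,11,12,13,14,15,16,17,18,19,20,21,22,23,24,25,26,27,28,29,30,31}

Answer: 5 steps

r2: 0,1,2,-18,-16,0,36,98,192,324,500,726,1008,1352,1764,2250,2816,3468,4212,5054,6000,7056,8228,9522,10944,12500,14196,16038,18032,20184,22500,24986
r1: 11,9,7,3,3,3,3,3,3,3,3,3,3,3,3,3,3,3,3,3,3,3,3,3,3,3,3,3,3,3,3,3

steps = 5; useful = 70; efficiency = 70/160 = 7/16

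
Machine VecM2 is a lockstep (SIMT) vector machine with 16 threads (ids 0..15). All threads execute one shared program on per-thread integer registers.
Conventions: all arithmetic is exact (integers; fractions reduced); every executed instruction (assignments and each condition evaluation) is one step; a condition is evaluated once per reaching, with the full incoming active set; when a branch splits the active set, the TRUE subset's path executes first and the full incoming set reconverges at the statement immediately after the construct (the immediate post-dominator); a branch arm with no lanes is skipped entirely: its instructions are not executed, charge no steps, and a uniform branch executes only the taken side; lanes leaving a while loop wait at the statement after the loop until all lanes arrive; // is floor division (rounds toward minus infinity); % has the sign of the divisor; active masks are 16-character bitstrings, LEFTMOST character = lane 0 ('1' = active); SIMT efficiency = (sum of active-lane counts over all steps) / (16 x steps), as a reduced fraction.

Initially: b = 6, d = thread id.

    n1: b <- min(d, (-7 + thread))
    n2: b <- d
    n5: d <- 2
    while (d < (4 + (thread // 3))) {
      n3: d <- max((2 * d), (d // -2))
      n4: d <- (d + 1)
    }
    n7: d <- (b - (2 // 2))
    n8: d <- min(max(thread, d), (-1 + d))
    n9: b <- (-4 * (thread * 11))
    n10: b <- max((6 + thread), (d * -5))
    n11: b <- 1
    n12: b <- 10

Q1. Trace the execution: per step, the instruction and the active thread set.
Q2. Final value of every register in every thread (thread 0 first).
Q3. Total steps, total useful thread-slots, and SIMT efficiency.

step 0: b <- min(d, (-7 + thread))   1111111111111111
step 1: b <- d                       1111111111111111
step 2: d <- 2                       1111111111111111
step 3: eval (d < (4 + (thread // 3))) 1111111111111111
step 4: d <- max((2 * d), (d // -2)) 1111111111111111
step 5: d <- (d + 1)                 1111111111111111
step 6: eval (d < (4 + (thread // 3))) 1111111111111111
step 7: d <- max((2 * d), (d // -2)) 0000001111111111
step 8: d <- (d + 1)                 0000001111111111
step 9: eval (d < (4 + (thread // 3))) 0000001111111111
step 10: d <- (b - (2 // 2))          1111111111111111
step 11: d <- min(max(thread, d), (-1 + d)) 1111111111111111
step 12: b <- (-4 * (thread * 11))    1111111111111111
step 13: b <- max((6 + thread), (d * -5)) 1111111111111111
step 14: b <- 1                       1111111111111111
step 15: b <- 10                      1111111111111111

Answer: 16 steps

b: 10,10,10,10,10,10,10,10,10,10,10,10,10,10,10,10
d: -2,-1,0,1,2,3,4,5,6,7,8,9,10,11,12,13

steps = 16; useful = 238; efficiency = 238/256 = 119/128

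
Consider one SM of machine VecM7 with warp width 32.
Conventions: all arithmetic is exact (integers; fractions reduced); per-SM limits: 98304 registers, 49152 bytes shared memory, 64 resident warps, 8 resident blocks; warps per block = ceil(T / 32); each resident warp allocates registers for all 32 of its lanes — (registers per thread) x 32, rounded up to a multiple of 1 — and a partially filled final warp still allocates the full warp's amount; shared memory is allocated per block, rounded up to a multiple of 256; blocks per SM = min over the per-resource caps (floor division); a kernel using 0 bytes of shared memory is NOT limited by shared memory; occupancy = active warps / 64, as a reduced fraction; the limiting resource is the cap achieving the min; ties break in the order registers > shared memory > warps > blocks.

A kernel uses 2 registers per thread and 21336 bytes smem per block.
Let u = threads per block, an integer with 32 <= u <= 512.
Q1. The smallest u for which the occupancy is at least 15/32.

Answer: u = 449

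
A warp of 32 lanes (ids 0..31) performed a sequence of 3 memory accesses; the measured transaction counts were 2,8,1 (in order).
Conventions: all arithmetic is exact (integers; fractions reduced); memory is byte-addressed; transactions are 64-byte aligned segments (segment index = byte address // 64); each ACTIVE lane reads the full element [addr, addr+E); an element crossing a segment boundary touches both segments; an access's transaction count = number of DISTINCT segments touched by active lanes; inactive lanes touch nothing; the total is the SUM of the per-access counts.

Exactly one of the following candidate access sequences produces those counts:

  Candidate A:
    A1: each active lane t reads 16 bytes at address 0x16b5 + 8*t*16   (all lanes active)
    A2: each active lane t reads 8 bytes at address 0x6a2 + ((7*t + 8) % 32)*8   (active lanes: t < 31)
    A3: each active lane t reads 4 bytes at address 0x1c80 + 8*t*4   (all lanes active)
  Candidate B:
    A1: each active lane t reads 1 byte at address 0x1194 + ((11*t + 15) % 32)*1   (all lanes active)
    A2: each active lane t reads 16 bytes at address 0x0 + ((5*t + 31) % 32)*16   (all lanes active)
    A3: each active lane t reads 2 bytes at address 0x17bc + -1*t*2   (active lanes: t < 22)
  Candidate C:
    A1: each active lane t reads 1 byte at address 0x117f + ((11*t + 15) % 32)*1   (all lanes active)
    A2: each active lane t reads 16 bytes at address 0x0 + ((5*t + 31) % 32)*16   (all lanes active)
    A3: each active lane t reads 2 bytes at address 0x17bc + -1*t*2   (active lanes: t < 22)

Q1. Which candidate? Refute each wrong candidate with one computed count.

A: A1 gives 64 transactions, not 2
B: A1 gives 1 transaction, not 2
C: all counts match (2,8,1)

Answer: C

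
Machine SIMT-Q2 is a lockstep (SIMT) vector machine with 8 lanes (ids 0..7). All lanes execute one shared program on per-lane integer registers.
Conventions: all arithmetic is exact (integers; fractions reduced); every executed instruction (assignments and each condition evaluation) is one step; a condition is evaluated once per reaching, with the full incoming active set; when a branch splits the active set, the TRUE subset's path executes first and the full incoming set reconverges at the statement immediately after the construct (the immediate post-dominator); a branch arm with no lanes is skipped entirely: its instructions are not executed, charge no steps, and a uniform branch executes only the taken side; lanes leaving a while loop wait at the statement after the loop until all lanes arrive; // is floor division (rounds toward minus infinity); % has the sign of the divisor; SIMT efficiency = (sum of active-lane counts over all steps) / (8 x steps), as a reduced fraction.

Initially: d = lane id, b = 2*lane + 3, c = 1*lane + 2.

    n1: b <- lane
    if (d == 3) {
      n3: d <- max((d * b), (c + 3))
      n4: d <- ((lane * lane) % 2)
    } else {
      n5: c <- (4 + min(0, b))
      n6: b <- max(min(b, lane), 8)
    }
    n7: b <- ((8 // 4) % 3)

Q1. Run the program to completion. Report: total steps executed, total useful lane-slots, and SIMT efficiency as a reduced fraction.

Answer: 7 steps, 40 useful, 5/7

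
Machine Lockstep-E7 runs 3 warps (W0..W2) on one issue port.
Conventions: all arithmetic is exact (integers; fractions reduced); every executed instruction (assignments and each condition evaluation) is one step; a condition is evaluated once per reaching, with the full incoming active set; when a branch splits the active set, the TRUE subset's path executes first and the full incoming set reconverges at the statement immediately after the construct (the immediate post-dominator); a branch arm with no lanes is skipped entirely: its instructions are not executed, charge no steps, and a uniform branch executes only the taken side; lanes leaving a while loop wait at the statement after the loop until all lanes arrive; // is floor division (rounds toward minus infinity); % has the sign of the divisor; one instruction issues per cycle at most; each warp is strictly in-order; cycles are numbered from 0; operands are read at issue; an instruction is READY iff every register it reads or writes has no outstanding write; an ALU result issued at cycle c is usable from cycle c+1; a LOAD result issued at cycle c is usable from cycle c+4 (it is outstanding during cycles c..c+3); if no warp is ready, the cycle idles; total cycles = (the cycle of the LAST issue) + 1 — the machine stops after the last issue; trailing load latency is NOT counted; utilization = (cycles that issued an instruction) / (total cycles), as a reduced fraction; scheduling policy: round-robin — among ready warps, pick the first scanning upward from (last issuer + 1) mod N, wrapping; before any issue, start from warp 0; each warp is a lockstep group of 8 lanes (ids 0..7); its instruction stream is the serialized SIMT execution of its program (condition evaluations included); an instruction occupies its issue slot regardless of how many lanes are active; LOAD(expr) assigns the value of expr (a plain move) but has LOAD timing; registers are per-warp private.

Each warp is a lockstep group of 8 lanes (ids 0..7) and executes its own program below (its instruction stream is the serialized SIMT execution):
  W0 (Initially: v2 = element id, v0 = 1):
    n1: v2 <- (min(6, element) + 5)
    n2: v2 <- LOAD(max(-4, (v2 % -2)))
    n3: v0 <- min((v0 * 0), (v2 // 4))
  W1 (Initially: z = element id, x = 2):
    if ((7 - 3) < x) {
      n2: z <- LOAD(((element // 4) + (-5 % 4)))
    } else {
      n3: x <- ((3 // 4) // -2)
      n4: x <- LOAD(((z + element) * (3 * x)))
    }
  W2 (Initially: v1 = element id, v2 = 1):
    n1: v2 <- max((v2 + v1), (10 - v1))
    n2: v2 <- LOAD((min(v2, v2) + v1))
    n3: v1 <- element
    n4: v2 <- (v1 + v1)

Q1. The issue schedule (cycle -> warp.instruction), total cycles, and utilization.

cycle 0: W0.I0
cycle 1: W1.I0
cycle 2: W2.I0
cycle 3: W0.I1
cycle 4: W1.I1
cycle 5: W2.I1
cycle 6: W1.I2
cycle 7: W2.I2
cycle 8: W0.I2
cycle 9: W2.I3

Answer: 10 cycles, utilization 1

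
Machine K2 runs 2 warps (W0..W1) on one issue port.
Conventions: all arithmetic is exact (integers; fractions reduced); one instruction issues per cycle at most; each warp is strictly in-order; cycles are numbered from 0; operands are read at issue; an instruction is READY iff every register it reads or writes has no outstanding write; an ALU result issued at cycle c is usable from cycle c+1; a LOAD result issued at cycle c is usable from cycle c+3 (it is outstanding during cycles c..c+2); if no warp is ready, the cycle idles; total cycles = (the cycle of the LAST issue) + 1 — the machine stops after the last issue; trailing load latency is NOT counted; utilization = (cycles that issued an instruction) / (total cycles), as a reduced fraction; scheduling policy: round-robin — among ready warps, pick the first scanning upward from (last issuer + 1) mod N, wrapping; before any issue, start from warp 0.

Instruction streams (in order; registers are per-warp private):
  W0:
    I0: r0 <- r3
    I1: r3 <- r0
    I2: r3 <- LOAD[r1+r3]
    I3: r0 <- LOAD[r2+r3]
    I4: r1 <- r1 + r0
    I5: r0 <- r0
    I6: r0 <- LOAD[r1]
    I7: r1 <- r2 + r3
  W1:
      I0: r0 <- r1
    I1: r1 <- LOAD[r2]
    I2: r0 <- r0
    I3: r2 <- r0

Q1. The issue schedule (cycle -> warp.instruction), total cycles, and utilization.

cycle 0: W0.I0
cycle 1: W1.I0
cycle 2: W0.I1
cycle 3: W1.I1
cycle 4: W0.I2
cycle 5: W1.I2
cycle 6: W1.I3
cycle 7: W0.I3
cycle 8: idle
cycle 9: idle
cycle 10: W0.I4
cycle 11: W0.I5
cycle 12: W0.I6
cycle 13: W0.I7

Answer: 14 cycles, utilization 6/7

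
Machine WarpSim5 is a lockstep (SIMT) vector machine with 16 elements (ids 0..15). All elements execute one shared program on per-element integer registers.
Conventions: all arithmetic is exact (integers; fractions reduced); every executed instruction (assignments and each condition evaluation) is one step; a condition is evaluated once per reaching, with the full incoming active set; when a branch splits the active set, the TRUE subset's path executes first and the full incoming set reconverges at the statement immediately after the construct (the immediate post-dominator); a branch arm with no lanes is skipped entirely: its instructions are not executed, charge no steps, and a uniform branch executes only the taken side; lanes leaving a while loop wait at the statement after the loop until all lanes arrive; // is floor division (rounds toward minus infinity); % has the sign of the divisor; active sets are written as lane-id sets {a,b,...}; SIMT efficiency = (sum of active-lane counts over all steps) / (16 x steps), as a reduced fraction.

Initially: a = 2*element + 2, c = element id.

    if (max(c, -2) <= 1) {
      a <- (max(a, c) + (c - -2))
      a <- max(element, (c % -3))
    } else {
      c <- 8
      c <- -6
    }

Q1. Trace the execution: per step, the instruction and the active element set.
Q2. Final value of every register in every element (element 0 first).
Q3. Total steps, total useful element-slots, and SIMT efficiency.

step 0: eval (max(c, -2) <= 1)       {0,1,2,3,4,5,6,7,8,9,10,11,12,13,14,15}
step 1: a <- (max(a, c) + (c - -2))  {0,1}
step 2: a <- max(element, (c % -3))  {0,1}
step 3: c <- 8                       {2,3,4,5,6,7,8,9,10,11,12,13,14,15}
step 4: c <- -6                      {2,3,4,5,6,7,8,9,10,11,12,13,14,15}

Answer: 5 steps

a: 0,1,6,8,10,12,14,16,18,20,22,24,26,28,30,32
c: 0,1,-6,-6,-6,-6,-6,-6,-6,-6,-6,-6,-6,-6,-6,-6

steps = 5; useful = 48; efficiency = 48/80 = 3/5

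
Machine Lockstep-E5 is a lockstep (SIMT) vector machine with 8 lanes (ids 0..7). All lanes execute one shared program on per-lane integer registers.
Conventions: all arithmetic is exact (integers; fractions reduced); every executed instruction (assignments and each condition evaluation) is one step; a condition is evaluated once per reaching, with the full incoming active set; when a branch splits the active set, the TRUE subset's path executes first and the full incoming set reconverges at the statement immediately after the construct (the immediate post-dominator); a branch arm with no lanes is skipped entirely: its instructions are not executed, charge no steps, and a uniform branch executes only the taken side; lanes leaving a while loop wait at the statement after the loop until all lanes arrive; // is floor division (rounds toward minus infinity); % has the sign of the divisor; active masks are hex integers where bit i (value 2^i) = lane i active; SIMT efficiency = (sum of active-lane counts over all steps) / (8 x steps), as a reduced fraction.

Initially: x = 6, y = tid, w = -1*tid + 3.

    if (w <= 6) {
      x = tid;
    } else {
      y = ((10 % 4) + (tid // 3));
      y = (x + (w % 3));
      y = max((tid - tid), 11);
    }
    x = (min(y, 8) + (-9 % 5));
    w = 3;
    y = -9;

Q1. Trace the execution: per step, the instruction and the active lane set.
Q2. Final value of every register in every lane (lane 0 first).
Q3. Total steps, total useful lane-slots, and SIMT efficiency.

step 0: eval (w <= 6)                0xff
step 1: x <- tid                     0xff
step 2: x <- (min(y, 8) + (-9 % 5))  0xff
step 3: w <- 3                       0xff
step 4: y <- -9                      0xff

Answer: 5 steps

x: 1,2,3,4,5,6,7,8
y: -9,-9,-9,-9,-9,-9,-9,-9
w: 3,3,3,3,3,3,3,3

steps = 5; useful = 40; efficiency = 40/40 = 1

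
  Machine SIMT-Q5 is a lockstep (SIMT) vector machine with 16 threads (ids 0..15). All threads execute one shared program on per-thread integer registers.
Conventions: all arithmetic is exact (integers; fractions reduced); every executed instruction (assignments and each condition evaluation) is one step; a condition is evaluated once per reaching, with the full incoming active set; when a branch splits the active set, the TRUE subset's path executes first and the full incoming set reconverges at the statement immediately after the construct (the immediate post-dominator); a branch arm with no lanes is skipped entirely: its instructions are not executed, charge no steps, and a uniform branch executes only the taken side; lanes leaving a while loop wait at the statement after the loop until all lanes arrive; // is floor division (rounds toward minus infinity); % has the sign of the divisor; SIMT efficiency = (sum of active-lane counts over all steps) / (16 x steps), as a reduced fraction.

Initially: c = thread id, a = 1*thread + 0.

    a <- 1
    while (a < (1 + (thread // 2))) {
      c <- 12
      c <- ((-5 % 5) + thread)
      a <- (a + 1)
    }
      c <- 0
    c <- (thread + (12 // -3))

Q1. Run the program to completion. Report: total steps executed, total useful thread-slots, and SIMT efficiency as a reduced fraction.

Answer: 32 steps, 288 useful, 9/16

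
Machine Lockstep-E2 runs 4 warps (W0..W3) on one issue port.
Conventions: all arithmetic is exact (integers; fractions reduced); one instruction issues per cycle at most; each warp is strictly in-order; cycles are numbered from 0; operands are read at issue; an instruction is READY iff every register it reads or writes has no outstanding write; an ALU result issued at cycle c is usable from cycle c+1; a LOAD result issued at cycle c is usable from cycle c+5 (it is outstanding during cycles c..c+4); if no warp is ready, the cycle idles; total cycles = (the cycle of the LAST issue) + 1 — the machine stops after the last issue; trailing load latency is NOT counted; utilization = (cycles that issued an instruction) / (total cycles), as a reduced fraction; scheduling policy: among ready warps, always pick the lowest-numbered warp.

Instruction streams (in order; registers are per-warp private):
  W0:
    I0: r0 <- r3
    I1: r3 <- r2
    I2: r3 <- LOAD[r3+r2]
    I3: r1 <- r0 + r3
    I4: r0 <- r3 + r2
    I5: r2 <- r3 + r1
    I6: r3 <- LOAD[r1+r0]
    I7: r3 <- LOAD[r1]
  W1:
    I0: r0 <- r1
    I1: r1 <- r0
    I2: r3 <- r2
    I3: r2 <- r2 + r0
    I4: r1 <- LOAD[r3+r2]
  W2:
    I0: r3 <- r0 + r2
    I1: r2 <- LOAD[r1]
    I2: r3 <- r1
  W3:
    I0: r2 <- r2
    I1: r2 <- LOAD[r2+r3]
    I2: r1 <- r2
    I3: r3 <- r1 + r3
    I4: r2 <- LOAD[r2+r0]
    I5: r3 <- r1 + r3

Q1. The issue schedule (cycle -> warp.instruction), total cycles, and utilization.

cycle 0: W0.I0
cycle 1: W0.I1
cycle 2: W0.I2
cycle 3: W1.I0
cycle 4: W1.I1
cycle 5: W1.I2
cycle 6: W1.I3
cycle 7: W0.I3
cycle 8: W0.I4
cycle 9: W0.I5
cycle 10: W0.I6
cycle 11: W1.I4
cycle 12: W2.I0
cycle 13: W2.I1
cycle 14: W2.I2
cycle 15: W0.I7
cycle 16: W3.I0
cycle 17: W3.I1
cycle 18: idle
cycle 19: idle
cycle 20: idle
cycle 21: idle
cycle 22: W3.I2
cycle 23: W3.I3
cycle 24: W3.I4
cycle 25: W3.I5

Answer: 26 cycles, utilization 11/13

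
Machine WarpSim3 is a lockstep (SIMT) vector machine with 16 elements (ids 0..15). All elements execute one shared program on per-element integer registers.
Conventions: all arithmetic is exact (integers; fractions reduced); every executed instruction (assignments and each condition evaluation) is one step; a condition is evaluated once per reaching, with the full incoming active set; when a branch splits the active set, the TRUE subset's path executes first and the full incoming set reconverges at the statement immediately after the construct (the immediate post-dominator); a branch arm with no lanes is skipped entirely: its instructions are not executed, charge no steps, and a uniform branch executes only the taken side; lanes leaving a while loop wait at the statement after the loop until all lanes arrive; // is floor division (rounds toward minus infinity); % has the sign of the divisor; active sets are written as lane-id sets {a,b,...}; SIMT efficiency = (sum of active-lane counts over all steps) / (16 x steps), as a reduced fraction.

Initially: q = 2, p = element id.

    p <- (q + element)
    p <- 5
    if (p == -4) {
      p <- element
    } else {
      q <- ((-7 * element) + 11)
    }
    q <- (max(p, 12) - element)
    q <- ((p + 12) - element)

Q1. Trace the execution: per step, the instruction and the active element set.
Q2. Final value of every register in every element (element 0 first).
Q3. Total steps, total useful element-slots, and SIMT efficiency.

step 0: p <- (q + element)           {0,1,2,3,4,5,6,7,8,9,10,11,12,13,14,15}
step 1: p <- 5                       {0,1,2,3,4,5,6,7,8,9,10,11,12,13,14,15}
step 2: eval (p == -4)               {0,1,2,3,4,5,6,7,8,9,10,11,12,13,14,15}
step 3: q <- ((-7 * element) + 11)   {0,1,2,3,4,5,6,7,8,9,10,11,12,13,14,15}
step 4: q <- (max(p, 12) - element)  {0,1,2,3,4,5,6,7,8,9,10,11,12,13,14,15}
step 5: q <- ((p + 12) - element)    {0,1,2,3,4,5,6,7,8,9,10,11,12,13,14,15}

Answer: 6 steps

q: 17,16,15,14,13,12,11,10,9,8,7,6,5,4,3,2
p: 5,5,5,5,5,5,5,5,5,5,5,5,5,5,5,5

steps = 6; useful = 96; efficiency = 96/96 = 1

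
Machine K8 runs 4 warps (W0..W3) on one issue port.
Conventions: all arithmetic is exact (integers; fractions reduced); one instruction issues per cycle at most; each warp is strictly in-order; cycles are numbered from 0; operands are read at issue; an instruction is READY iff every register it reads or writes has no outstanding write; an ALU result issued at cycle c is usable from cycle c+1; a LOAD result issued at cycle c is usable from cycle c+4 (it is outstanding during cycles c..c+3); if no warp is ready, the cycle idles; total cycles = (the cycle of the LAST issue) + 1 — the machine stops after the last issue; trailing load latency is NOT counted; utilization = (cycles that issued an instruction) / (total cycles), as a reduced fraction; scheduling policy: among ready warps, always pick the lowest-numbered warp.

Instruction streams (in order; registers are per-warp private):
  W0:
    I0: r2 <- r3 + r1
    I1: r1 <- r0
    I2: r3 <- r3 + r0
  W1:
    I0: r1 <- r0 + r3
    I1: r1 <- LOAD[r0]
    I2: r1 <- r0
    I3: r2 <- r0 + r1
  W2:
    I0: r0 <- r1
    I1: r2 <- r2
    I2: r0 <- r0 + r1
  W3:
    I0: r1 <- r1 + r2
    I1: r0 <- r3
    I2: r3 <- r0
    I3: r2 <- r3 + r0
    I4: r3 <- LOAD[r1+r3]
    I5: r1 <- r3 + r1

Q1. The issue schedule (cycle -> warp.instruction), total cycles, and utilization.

cycle 0: W0.I0
cycle 1: W0.I1
cycle 2: W0.I2
cycle 3: W1.I0
cycle 4: W1.I1
cycle 5: W2.I0
cycle 6: W2.I1
cycle 7: W2.I2
cycle 8: W1.I2
cycle 9: W1.I3
cycle 10: W3.I0
cycle 11: W3.I1
cycle 12: W3.I2
cycle 13: W3.I3
cycle 14: W3.I4
cycle 15: idle
cycle 16: idle
cycle 17: idle
cycle 18: W3.I5

Answer: 19 cycles, utilization 16/19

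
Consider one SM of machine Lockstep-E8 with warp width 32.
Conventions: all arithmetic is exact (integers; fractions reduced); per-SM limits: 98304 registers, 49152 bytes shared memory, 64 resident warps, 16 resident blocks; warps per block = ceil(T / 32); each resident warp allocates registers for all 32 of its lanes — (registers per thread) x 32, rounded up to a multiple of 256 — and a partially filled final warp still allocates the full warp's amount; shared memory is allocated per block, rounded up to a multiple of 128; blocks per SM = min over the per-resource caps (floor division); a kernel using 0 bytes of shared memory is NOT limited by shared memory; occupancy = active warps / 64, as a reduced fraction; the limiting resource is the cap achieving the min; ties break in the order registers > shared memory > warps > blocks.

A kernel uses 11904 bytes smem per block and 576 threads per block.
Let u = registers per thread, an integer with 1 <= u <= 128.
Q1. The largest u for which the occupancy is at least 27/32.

Answer: u = 56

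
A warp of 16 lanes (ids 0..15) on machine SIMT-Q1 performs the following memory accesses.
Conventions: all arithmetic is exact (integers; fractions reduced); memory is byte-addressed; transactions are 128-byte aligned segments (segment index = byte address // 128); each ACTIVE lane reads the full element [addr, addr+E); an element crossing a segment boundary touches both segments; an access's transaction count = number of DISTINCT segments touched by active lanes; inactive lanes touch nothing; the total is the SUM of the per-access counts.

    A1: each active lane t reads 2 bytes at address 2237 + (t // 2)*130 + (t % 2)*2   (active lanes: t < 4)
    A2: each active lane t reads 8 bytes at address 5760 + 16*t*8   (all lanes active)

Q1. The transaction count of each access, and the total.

A1: 2 transactions
A2: 16 transactions

Answer: 2,16; total 18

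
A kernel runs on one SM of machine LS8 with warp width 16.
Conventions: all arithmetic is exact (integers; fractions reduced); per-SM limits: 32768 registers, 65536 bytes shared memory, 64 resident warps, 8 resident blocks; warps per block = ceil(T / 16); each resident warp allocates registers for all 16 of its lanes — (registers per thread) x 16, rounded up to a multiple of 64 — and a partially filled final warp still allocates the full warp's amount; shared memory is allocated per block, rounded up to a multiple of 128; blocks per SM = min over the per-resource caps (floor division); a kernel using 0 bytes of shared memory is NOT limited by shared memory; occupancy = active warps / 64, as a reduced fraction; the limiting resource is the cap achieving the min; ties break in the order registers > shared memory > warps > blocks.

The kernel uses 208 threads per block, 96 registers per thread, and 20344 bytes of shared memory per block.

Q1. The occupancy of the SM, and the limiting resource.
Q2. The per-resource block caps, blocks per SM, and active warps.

Answer: occupancy 13/64, limited by registers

registers: 1 block
shared memory: 3 blocks
warps: 4 blocks
blocks: 8 blocks

Answer: 1 block, 13 active warps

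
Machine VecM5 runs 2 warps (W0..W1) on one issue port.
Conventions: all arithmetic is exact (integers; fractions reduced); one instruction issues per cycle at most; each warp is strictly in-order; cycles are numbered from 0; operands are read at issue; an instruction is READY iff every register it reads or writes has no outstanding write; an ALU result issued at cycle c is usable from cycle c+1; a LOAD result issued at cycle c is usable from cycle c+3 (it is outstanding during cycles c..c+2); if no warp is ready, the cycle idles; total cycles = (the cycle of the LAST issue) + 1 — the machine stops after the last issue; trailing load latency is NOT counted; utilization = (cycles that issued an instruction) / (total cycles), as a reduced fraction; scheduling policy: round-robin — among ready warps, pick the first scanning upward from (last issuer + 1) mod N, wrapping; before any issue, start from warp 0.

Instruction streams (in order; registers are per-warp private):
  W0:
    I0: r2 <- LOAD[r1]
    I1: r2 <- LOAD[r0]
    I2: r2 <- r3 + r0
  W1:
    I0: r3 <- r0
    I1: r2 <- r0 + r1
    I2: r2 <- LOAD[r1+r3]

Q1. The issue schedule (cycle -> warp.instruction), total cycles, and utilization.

cycle 0: W0.I0
cycle 1: W1.I0
cycle 2: W1.I1
cycle 3: W0.I1
cycle 4: W1.I2
cycle 5: idle
cycle 6: W0.I2

Answer: 7 cycles, utilization 6/7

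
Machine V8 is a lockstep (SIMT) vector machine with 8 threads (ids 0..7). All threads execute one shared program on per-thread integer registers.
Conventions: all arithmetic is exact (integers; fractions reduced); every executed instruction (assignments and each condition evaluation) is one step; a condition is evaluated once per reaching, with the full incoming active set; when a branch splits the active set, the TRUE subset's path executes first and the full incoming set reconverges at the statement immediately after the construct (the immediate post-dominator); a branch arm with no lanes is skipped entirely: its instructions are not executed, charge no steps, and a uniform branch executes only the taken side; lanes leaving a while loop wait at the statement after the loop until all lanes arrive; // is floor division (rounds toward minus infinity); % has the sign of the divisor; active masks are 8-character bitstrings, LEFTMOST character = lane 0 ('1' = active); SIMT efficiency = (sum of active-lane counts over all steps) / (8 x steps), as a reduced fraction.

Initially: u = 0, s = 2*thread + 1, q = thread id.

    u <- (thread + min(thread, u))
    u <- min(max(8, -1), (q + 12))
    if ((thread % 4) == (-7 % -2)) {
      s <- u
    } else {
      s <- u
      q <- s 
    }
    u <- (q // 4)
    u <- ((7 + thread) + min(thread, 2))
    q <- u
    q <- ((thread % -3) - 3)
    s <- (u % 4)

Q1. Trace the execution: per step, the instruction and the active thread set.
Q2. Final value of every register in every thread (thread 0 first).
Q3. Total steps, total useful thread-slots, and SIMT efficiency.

step 0: u <- (thread + min(thread, u)) 11111111
step 1: u <- min(max(8, -1), (q + 12)) 11111111
step 2: eval ((thread % 4) == (-7 % -2)) 11111111
step 3: s <- u                       11111111
step 4: q <- s                       11111111
step 5: u <- (q // 4)                11111111
step 6: u <- ((7 + thread) + min(thread, 2)) 11111111
step 7: q <- u                       11111111
step 8: q <- ((thread % -3) - 3)     11111111
step 9: s <- (u % 4)                 11111111

Answer: 10 steps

u: 7,9,11,12,13,14,15,16
s: 3,1,3,0,1,2,3,0
q: -3,-5,-4,-3,-5,-4,-3,-5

steps = 10; useful = 80; efficiency = 80/80 = 1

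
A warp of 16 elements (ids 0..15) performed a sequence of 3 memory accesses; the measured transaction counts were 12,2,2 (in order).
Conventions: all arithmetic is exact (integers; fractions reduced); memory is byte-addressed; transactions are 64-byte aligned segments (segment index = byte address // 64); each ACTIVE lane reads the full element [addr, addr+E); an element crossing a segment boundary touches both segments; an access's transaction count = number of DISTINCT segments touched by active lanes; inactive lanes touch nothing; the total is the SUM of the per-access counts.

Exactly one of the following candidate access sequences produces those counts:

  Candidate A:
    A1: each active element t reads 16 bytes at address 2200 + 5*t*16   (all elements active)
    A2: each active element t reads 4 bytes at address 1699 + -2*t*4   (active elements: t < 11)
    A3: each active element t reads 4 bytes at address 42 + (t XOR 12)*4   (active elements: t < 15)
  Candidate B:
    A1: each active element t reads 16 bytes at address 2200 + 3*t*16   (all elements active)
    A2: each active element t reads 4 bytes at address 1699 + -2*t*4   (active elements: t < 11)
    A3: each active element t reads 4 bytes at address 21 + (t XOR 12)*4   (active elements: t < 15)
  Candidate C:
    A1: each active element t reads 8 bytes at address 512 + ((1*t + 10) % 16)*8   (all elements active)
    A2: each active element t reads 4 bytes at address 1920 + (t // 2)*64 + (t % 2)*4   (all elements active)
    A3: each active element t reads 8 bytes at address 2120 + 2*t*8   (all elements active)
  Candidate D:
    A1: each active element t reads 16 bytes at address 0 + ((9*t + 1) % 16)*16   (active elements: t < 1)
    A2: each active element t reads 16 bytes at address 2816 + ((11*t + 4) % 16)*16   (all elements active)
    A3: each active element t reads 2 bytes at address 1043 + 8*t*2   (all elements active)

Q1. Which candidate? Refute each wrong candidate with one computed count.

A: A1 gives 20 transactions, not 12
C: A1 gives 2 transactions, not 12
D: A1 gives 1 transaction, not 12
B: all counts match (12,2,2)

Answer: B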